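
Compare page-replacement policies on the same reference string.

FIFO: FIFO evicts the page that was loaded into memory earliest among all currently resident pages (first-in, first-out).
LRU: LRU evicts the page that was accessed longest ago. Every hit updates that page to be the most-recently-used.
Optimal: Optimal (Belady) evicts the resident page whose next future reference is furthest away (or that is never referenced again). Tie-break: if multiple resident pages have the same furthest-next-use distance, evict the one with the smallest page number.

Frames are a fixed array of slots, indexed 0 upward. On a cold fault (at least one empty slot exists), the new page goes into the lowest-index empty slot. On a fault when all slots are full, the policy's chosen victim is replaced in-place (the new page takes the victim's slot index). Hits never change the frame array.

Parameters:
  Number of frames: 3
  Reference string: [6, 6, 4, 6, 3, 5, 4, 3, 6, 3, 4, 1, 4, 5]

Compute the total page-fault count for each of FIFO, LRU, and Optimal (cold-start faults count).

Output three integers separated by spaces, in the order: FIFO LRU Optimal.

--- FIFO ---
  step 0: ref 6 -> FAULT, frames=[6,-,-] (faults so far: 1)
  step 1: ref 6 -> HIT, frames=[6,-,-] (faults so far: 1)
  step 2: ref 4 -> FAULT, frames=[6,4,-] (faults so far: 2)
  step 3: ref 6 -> HIT, frames=[6,4,-] (faults so far: 2)
  step 4: ref 3 -> FAULT, frames=[6,4,3] (faults so far: 3)
  step 5: ref 5 -> FAULT, evict 6, frames=[5,4,3] (faults so far: 4)
  step 6: ref 4 -> HIT, frames=[5,4,3] (faults so far: 4)
  step 7: ref 3 -> HIT, frames=[5,4,3] (faults so far: 4)
  step 8: ref 6 -> FAULT, evict 4, frames=[5,6,3] (faults so far: 5)
  step 9: ref 3 -> HIT, frames=[5,6,3] (faults so far: 5)
  step 10: ref 4 -> FAULT, evict 3, frames=[5,6,4] (faults so far: 6)
  step 11: ref 1 -> FAULT, evict 5, frames=[1,6,4] (faults so far: 7)
  step 12: ref 4 -> HIT, frames=[1,6,4] (faults so far: 7)
  step 13: ref 5 -> FAULT, evict 6, frames=[1,5,4] (faults so far: 8)
  FIFO total faults: 8
--- LRU ---
  step 0: ref 6 -> FAULT, frames=[6,-,-] (faults so far: 1)
  step 1: ref 6 -> HIT, frames=[6,-,-] (faults so far: 1)
  step 2: ref 4 -> FAULT, frames=[6,4,-] (faults so far: 2)
  step 3: ref 6 -> HIT, frames=[6,4,-] (faults so far: 2)
  step 4: ref 3 -> FAULT, frames=[6,4,3] (faults so far: 3)
  step 5: ref 5 -> FAULT, evict 4, frames=[6,5,3] (faults so far: 4)
  step 6: ref 4 -> FAULT, evict 6, frames=[4,5,3] (faults so far: 5)
  step 7: ref 3 -> HIT, frames=[4,5,3] (faults so far: 5)
  step 8: ref 6 -> FAULT, evict 5, frames=[4,6,3] (faults so far: 6)
  step 9: ref 3 -> HIT, frames=[4,6,3] (faults so far: 6)
  step 10: ref 4 -> HIT, frames=[4,6,3] (faults so far: 6)
  step 11: ref 1 -> FAULT, evict 6, frames=[4,1,3] (faults so far: 7)
  step 12: ref 4 -> HIT, frames=[4,1,3] (faults so far: 7)
  step 13: ref 5 -> FAULT, evict 3, frames=[4,1,5] (faults so far: 8)
  LRU total faults: 8
--- Optimal ---
  step 0: ref 6 -> FAULT, frames=[6,-,-] (faults so far: 1)
  step 1: ref 6 -> HIT, frames=[6,-,-] (faults so far: 1)
  step 2: ref 4 -> FAULT, frames=[6,4,-] (faults so far: 2)
  step 3: ref 6 -> HIT, frames=[6,4,-] (faults so far: 2)
  step 4: ref 3 -> FAULT, frames=[6,4,3] (faults so far: 3)
  step 5: ref 5 -> FAULT, evict 6, frames=[5,4,3] (faults so far: 4)
  step 6: ref 4 -> HIT, frames=[5,4,3] (faults so far: 4)
  step 7: ref 3 -> HIT, frames=[5,4,3] (faults so far: 4)
  step 8: ref 6 -> FAULT, evict 5, frames=[6,4,3] (faults so far: 5)
  step 9: ref 3 -> HIT, frames=[6,4,3] (faults so far: 5)
  step 10: ref 4 -> HIT, frames=[6,4,3] (faults so far: 5)
  step 11: ref 1 -> FAULT, evict 3, frames=[6,4,1] (faults so far: 6)
  step 12: ref 4 -> HIT, frames=[6,4,1] (faults so far: 6)
  step 13: ref 5 -> FAULT, evict 1, frames=[6,4,5] (faults so far: 7)
  Optimal total faults: 7

Answer: 8 8 7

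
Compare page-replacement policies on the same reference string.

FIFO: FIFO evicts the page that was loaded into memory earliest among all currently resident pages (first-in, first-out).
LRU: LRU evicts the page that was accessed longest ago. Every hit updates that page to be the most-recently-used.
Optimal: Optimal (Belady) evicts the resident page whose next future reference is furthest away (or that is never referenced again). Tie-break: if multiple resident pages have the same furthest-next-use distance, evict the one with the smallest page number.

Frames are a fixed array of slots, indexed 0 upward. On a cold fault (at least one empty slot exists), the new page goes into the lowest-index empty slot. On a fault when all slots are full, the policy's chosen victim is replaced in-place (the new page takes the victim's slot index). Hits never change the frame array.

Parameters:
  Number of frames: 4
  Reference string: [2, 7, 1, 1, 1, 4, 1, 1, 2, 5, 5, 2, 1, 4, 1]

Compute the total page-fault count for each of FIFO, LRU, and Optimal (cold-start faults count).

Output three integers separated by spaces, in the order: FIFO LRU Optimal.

Answer: 6 5 5

Derivation:
--- FIFO ---
  step 0: ref 2 -> FAULT, frames=[2,-,-,-] (faults so far: 1)
  step 1: ref 7 -> FAULT, frames=[2,7,-,-] (faults so far: 2)
  step 2: ref 1 -> FAULT, frames=[2,7,1,-] (faults so far: 3)
  step 3: ref 1 -> HIT, frames=[2,7,1,-] (faults so far: 3)
  step 4: ref 1 -> HIT, frames=[2,7,1,-] (faults so far: 3)
  step 5: ref 4 -> FAULT, frames=[2,7,1,4] (faults so far: 4)
  step 6: ref 1 -> HIT, frames=[2,7,1,4] (faults so far: 4)
  step 7: ref 1 -> HIT, frames=[2,7,1,4] (faults so far: 4)
  step 8: ref 2 -> HIT, frames=[2,7,1,4] (faults so far: 4)
  step 9: ref 5 -> FAULT, evict 2, frames=[5,7,1,4] (faults so far: 5)
  step 10: ref 5 -> HIT, frames=[5,7,1,4] (faults so far: 5)
  step 11: ref 2 -> FAULT, evict 7, frames=[5,2,1,4] (faults so far: 6)
  step 12: ref 1 -> HIT, frames=[5,2,1,4] (faults so far: 6)
  step 13: ref 4 -> HIT, frames=[5,2,1,4] (faults so far: 6)
  step 14: ref 1 -> HIT, frames=[5,2,1,4] (faults so far: 6)
  FIFO total faults: 6
--- LRU ---
  step 0: ref 2 -> FAULT, frames=[2,-,-,-] (faults so far: 1)
  step 1: ref 7 -> FAULT, frames=[2,7,-,-] (faults so far: 2)
  step 2: ref 1 -> FAULT, frames=[2,7,1,-] (faults so far: 3)
  step 3: ref 1 -> HIT, frames=[2,7,1,-] (faults so far: 3)
  step 4: ref 1 -> HIT, frames=[2,7,1,-] (faults so far: 3)
  step 5: ref 4 -> FAULT, frames=[2,7,1,4] (faults so far: 4)
  step 6: ref 1 -> HIT, frames=[2,7,1,4] (faults so far: 4)
  step 7: ref 1 -> HIT, frames=[2,7,1,4] (faults so far: 4)
  step 8: ref 2 -> HIT, frames=[2,7,1,4] (faults so far: 4)
  step 9: ref 5 -> FAULT, evict 7, frames=[2,5,1,4] (faults so far: 5)
  step 10: ref 5 -> HIT, frames=[2,5,1,4] (faults so far: 5)
  step 11: ref 2 -> HIT, frames=[2,5,1,4] (faults so far: 5)
  step 12: ref 1 -> HIT, frames=[2,5,1,4] (faults so far: 5)
  step 13: ref 4 -> HIT, frames=[2,5,1,4] (faults so far: 5)
  step 14: ref 1 -> HIT, frames=[2,5,1,4] (faults so far: 5)
  LRU total faults: 5
--- Optimal ---
  step 0: ref 2 -> FAULT, frames=[2,-,-,-] (faults so far: 1)
  step 1: ref 7 -> FAULT, frames=[2,7,-,-] (faults so far: 2)
  step 2: ref 1 -> FAULT, frames=[2,7,1,-] (faults so far: 3)
  step 3: ref 1 -> HIT, frames=[2,7,1,-] (faults so far: 3)
  step 4: ref 1 -> HIT, frames=[2,7,1,-] (faults so far: 3)
  step 5: ref 4 -> FAULT, frames=[2,7,1,4] (faults so far: 4)
  step 6: ref 1 -> HIT, frames=[2,7,1,4] (faults so far: 4)
  step 7: ref 1 -> HIT, frames=[2,7,1,4] (faults so far: 4)
  step 8: ref 2 -> HIT, frames=[2,7,1,4] (faults so far: 4)
  step 9: ref 5 -> FAULT, evict 7, frames=[2,5,1,4] (faults so far: 5)
  step 10: ref 5 -> HIT, frames=[2,5,1,4] (faults so far: 5)
  step 11: ref 2 -> HIT, frames=[2,5,1,4] (faults so far: 5)
  step 12: ref 1 -> HIT, frames=[2,5,1,4] (faults so far: 5)
  step 13: ref 4 -> HIT, frames=[2,5,1,4] (faults so far: 5)
  step 14: ref 1 -> HIT, frames=[2,5,1,4] (faults so far: 5)
  Optimal total faults: 5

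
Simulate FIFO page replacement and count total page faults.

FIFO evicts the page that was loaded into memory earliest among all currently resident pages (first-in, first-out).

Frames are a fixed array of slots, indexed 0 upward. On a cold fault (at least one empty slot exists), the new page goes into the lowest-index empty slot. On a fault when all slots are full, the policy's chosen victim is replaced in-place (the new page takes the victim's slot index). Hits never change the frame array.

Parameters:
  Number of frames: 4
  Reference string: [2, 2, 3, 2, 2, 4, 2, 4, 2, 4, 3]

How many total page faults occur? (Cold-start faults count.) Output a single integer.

Step 0: ref 2 → FAULT, frames=[2,-,-,-]
Step 1: ref 2 → HIT, frames=[2,-,-,-]
Step 2: ref 3 → FAULT, frames=[2,3,-,-]
Step 3: ref 2 → HIT, frames=[2,3,-,-]
Step 4: ref 2 → HIT, frames=[2,3,-,-]
Step 5: ref 4 → FAULT, frames=[2,3,4,-]
Step 6: ref 2 → HIT, frames=[2,3,4,-]
Step 7: ref 4 → HIT, frames=[2,3,4,-]
Step 8: ref 2 → HIT, frames=[2,3,4,-]
Step 9: ref 4 → HIT, frames=[2,3,4,-]
Step 10: ref 3 → HIT, frames=[2,3,4,-]
Total faults: 3

Answer: 3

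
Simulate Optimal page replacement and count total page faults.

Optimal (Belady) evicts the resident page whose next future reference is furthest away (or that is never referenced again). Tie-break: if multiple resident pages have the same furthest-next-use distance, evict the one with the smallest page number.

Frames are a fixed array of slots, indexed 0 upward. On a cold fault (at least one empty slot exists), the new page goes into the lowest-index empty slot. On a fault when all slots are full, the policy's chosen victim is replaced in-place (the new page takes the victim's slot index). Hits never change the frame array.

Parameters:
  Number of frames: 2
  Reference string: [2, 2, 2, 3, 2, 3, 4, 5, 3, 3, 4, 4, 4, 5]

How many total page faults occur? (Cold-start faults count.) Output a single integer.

Step 0: ref 2 → FAULT, frames=[2,-]
Step 1: ref 2 → HIT, frames=[2,-]
Step 2: ref 2 → HIT, frames=[2,-]
Step 3: ref 3 → FAULT, frames=[2,3]
Step 4: ref 2 → HIT, frames=[2,3]
Step 5: ref 3 → HIT, frames=[2,3]
Step 6: ref 4 → FAULT (evict 2), frames=[4,3]
Step 7: ref 5 → FAULT (evict 4), frames=[5,3]
Step 8: ref 3 → HIT, frames=[5,3]
Step 9: ref 3 → HIT, frames=[5,3]
Step 10: ref 4 → FAULT (evict 3), frames=[5,4]
Step 11: ref 4 → HIT, frames=[5,4]
Step 12: ref 4 → HIT, frames=[5,4]
Step 13: ref 5 → HIT, frames=[5,4]
Total faults: 5

Answer: 5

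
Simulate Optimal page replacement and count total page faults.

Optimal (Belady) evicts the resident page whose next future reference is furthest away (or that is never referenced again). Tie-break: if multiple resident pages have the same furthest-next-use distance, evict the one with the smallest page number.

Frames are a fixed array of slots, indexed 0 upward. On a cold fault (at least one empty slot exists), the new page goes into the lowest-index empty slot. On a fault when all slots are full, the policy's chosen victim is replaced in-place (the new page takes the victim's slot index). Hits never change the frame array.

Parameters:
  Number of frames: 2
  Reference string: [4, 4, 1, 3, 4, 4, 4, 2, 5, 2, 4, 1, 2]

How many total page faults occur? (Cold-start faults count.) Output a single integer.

Answer: 7

Derivation:
Step 0: ref 4 → FAULT, frames=[4,-]
Step 1: ref 4 → HIT, frames=[4,-]
Step 2: ref 1 → FAULT, frames=[4,1]
Step 3: ref 3 → FAULT (evict 1), frames=[4,3]
Step 4: ref 4 → HIT, frames=[4,3]
Step 5: ref 4 → HIT, frames=[4,3]
Step 6: ref 4 → HIT, frames=[4,3]
Step 7: ref 2 → FAULT (evict 3), frames=[4,2]
Step 8: ref 5 → FAULT (evict 4), frames=[5,2]
Step 9: ref 2 → HIT, frames=[5,2]
Step 10: ref 4 → FAULT (evict 5), frames=[4,2]
Step 11: ref 1 → FAULT (evict 4), frames=[1,2]
Step 12: ref 2 → HIT, frames=[1,2]
Total faults: 7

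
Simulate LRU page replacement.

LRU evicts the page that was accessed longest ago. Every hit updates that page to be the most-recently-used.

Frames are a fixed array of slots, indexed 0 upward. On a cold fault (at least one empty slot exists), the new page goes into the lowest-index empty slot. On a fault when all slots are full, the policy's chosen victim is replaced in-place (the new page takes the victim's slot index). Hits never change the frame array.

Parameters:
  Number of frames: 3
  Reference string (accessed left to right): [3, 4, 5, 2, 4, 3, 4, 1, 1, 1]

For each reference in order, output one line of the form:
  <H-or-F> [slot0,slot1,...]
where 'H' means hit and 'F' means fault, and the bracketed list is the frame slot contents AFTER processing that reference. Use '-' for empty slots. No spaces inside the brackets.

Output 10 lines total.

F [3,-,-]
F [3,4,-]
F [3,4,5]
F [2,4,5]
H [2,4,5]
F [2,4,3]
H [2,4,3]
F [1,4,3]
H [1,4,3]
H [1,4,3]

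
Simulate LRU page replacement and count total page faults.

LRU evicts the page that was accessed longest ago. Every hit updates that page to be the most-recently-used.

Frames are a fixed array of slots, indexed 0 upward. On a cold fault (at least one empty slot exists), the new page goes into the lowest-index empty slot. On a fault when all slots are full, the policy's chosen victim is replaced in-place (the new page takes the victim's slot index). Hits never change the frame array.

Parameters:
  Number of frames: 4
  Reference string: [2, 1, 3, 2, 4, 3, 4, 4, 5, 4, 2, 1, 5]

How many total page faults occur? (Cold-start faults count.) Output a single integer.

Step 0: ref 2 → FAULT, frames=[2,-,-,-]
Step 1: ref 1 → FAULT, frames=[2,1,-,-]
Step 2: ref 3 → FAULT, frames=[2,1,3,-]
Step 3: ref 2 → HIT, frames=[2,1,3,-]
Step 4: ref 4 → FAULT, frames=[2,1,3,4]
Step 5: ref 3 → HIT, frames=[2,1,3,4]
Step 6: ref 4 → HIT, frames=[2,1,3,4]
Step 7: ref 4 → HIT, frames=[2,1,3,4]
Step 8: ref 5 → FAULT (evict 1), frames=[2,5,3,4]
Step 9: ref 4 → HIT, frames=[2,5,3,4]
Step 10: ref 2 → HIT, frames=[2,5,3,4]
Step 11: ref 1 → FAULT (evict 3), frames=[2,5,1,4]
Step 12: ref 5 → HIT, frames=[2,5,1,4]
Total faults: 6

Answer: 6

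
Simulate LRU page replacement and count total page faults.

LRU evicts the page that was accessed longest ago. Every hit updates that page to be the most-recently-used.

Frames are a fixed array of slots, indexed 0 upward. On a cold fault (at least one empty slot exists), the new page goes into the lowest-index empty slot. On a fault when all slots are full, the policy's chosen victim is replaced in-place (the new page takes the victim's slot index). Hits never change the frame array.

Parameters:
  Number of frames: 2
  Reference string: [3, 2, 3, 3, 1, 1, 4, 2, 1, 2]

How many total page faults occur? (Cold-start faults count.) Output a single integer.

Answer: 6

Derivation:
Step 0: ref 3 → FAULT, frames=[3,-]
Step 1: ref 2 → FAULT, frames=[3,2]
Step 2: ref 3 → HIT, frames=[3,2]
Step 3: ref 3 → HIT, frames=[3,2]
Step 4: ref 1 → FAULT (evict 2), frames=[3,1]
Step 5: ref 1 → HIT, frames=[3,1]
Step 6: ref 4 → FAULT (evict 3), frames=[4,1]
Step 7: ref 2 → FAULT (evict 1), frames=[4,2]
Step 8: ref 1 → FAULT (evict 4), frames=[1,2]
Step 9: ref 2 → HIT, frames=[1,2]
Total faults: 6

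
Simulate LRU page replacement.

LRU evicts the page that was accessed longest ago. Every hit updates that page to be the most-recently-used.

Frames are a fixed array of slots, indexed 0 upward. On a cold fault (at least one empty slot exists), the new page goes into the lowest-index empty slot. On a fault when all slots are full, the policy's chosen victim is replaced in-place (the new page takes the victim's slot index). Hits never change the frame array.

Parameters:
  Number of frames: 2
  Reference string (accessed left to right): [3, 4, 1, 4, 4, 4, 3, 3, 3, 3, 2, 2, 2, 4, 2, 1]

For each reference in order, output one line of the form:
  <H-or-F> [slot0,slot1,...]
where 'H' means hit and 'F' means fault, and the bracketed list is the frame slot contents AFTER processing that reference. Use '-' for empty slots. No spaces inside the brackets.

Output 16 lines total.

F [3,-]
F [3,4]
F [1,4]
H [1,4]
H [1,4]
H [1,4]
F [3,4]
H [3,4]
H [3,4]
H [3,4]
F [3,2]
H [3,2]
H [3,2]
F [4,2]
H [4,2]
F [1,2]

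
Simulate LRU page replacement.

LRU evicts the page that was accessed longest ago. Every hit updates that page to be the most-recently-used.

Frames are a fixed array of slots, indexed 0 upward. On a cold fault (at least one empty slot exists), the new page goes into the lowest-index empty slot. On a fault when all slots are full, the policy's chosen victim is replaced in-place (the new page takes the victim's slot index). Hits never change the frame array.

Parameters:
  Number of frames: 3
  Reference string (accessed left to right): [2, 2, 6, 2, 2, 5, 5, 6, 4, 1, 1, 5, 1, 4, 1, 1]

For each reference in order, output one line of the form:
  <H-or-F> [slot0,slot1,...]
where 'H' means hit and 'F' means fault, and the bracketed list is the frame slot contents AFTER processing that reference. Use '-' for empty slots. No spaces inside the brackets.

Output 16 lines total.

F [2,-,-]
H [2,-,-]
F [2,6,-]
H [2,6,-]
H [2,6,-]
F [2,6,5]
H [2,6,5]
H [2,6,5]
F [4,6,5]
F [4,6,1]
H [4,6,1]
F [4,5,1]
H [4,5,1]
H [4,5,1]
H [4,5,1]
H [4,5,1]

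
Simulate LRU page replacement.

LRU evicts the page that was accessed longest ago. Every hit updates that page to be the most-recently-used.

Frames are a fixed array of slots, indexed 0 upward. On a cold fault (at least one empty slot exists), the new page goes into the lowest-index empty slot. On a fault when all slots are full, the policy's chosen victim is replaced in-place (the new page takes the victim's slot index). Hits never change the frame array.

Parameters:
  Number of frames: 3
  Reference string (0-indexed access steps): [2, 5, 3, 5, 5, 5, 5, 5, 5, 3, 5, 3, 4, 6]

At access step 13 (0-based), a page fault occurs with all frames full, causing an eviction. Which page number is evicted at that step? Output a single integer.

Answer: 5

Derivation:
Step 0: ref 2 -> FAULT, frames=[2,-,-]
Step 1: ref 5 -> FAULT, frames=[2,5,-]
Step 2: ref 3 -> FAULT, frames=[2,5,3]
Step 3: ref 5 -> HIT, frames=[2,5,3]
Step 4: ref 5 -> HIT, frames=[2,5,3]
Step 5: ref 5 -> HIT, frames=[2,5,3]
Step 6: ref 5 -> HIT, frames=[2,5,3]
Step 7: ref 5 -> HIT, frames=[2,5,3]
Step 8: ref 5 -> HIT, frames=[2,5,3]
Step 9: ref 3 -> HIT, frames=[2,5,3]
Step 10: ref 5 -> HIT, frames=[2,5,3]
Step 11: ref 3 -> HIT, frames=[2,5,3]
Step 12: ref 4 -> FAULT, evict 2, frames=[4,5,3]
Step 13: ref 6 -> FAULT, evict 5, frames=[4,6,3]
At step 13: evicted page 5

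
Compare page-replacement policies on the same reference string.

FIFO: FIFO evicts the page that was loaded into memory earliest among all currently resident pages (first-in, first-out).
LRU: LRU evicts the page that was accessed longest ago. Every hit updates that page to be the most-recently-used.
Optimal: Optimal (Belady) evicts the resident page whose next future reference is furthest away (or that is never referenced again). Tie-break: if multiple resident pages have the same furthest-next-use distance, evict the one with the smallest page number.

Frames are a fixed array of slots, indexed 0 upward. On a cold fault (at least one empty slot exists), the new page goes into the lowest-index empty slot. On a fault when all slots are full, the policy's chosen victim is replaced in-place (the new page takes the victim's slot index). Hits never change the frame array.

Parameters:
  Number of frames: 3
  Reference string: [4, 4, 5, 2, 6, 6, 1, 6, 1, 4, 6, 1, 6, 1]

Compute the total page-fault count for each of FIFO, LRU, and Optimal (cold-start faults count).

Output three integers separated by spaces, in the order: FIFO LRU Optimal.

Answer: 6 6 5

Derivation:
--- FIFO ---
  step 0: ref 4 -> FAULT, frames=[4,-,-] (faults so far: 1)
  step 1: ref 4 -> HIT, frames=[4,-,-] (faults so far: 1)
  step 2: ref 5 -> FAULT, frames=[4,5,-] (faults so far: 2)
  step 3: ref 2 -> FAULT, frames=[4,5,2] (faults so far: 3)
  step 4: ref 6 -> FAULT, evict 4, frames=[6,5,2] (faults so far: 4)
  step 5: ref 6 -> HIT, frames=[6,5,2] (faults so far: 4)
  step 6: ref 1 -> FAULT, evict 5, frames=[6,1,2] (faults so far: 5)
  step 7: ref 6 -> HIT, frames=[6,1,2] (faults so far: 5)
  step 8: ref 1 -> HIT, frames=[6,1,2] (faults so far: 5)
  step 9: ref 4 -> FAULT, evict 2, frames=[6,1,4] (faults so far: 6)
  step 10: ref 6 -> HIT, frames=[6,1,4] (faults so far: 6)
  step 11: ref 1 -> HIT, frames=[6,1,4] (faults so far: 6)
  step 12: ref 6 -> HIT, frames=[6,1,4] (faults so far: 6)
  step 13: ref 1 -> HIT, frames=[6,1,4] (faults so far: 6)
  FIFO total faults: 6
--- LRU ---
  step 0: ref 4 -> FAULT, frames=[4,-,-] (faults so far: 1)
  step 1: ref 4 -> HIT, frames=[4,-,-] (faults so far: 1)
  step 2: ref 5 -> FAULT, frames=[4,5,-] (faults so far: 2)
  step 3: ref 2 -> FAULT, frames=[4,5,2] (faults so far: 3)
  step 4: ref 6 -> FAULT, evict 4, frames=[6,5,2] (faults so far: 4)
  step 5: ref 6 -> HIT, frames=[6,5,2] (faults so far: 4)
  step 6: ref 1 -> FAULT, evict 5, frames=[6,1,2] (faults so far: 5)
  step 7: ref 6 -> HIT, frames=[6,1,2] (faults so far: 5)
  step 8: ref 1 -> HIT, frames=[6,1,2] (faults so far: 5)
  step 9: ref 4 -> FAULT, evict 2, frames=[6,1,4] (faults so far: 6)
  step 10: ref 6 -> HIT, frames=[6,1,4] (faults so far: 6)
  step 11: ref 1 -> HIT, frames=[6,1,4] (faults so far: 6)
  step 12: ref 6 -> HIT, frames=[6,1,4] (faults so far: 6)
  step 13: ref 1 -> HIT, frames=[6,1,4] (faults so far: 6)
  LRU total faults: 6
--- Optimal ---
  step 0: ref 4 -> FAULT, frames=[4,-,-] (faults so far: 1)
  step 1: ref 4 -> HIT, frames=[4,-,-] (faults so far: 1)
  step 2: ref 5 -> FAULT, frames=[4,5,-] (faults so far: 2)
  step 3: ref 2 -> FAULT, frames=[4,5,2] (faults so far: 3)
  step 4: ref 6 -> FAULT, evict 2, frames=[4,5,6] (faults so far: 4)
  step 5: ref 6 -> HIT, frames=[4,5,6] (faults so far: 4)
  step 6: ref 1 -> FAULT, evict 5, frames=[4,1,6] (faults so far: 5)
  step 7: ref 6 -> HIT, frames=[4,1,6] (faults so far: 5)
  step 8: ref 1 -> HIT, frames=[4,1,6] (faults so far: 5)
  step 9: ref 4 -> HIT, frames=[4,1,6] (faults so far: 5)
  step 10: ref 6 -> HIT, frames=[4,1,6] (faults so far: 5)
  step 11: ref 1 -> HIT, frames=[4,1,6] (faults so far: 5)
  step 12: ref 6 -> HIT, frames=[4,1,6] (faults so far: 5)
  step 13: ref 1 -> HIT, frames=[4,1,6] (faults so far: 5)
  Optimal total faults: 5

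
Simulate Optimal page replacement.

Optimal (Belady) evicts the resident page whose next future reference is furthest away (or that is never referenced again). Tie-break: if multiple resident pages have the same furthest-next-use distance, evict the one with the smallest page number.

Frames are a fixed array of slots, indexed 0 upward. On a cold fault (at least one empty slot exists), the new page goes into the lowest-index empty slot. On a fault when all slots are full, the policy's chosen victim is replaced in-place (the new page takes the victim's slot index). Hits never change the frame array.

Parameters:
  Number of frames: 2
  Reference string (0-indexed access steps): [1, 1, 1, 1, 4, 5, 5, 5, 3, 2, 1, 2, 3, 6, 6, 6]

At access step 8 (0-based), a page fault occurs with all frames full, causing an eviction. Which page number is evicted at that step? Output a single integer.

Step 0: ref 1 -> FAULT, frames=[1,-]
Step 1: ref 1 -> HIT, frames=[1,-]
Step 2: ref 1 -> HIT, frames=[1,-]
Step 3: ref 1 -> HIT, frames=[1,-]
Step 4: ref 4 -> FAULT, frames=[1,4]
Step 5: ref 5 -> FAULT, evict 4, frames=[1,5]
Step 6: ref 5 -> HIT, frames=[1,5]
Step 7: ref 5 -> HIT, frames=[1,5]
Step 8: ref 3 -> FAULT, evict 5, frames=[1,3]
At step 8: evicted page 5

Answer: 5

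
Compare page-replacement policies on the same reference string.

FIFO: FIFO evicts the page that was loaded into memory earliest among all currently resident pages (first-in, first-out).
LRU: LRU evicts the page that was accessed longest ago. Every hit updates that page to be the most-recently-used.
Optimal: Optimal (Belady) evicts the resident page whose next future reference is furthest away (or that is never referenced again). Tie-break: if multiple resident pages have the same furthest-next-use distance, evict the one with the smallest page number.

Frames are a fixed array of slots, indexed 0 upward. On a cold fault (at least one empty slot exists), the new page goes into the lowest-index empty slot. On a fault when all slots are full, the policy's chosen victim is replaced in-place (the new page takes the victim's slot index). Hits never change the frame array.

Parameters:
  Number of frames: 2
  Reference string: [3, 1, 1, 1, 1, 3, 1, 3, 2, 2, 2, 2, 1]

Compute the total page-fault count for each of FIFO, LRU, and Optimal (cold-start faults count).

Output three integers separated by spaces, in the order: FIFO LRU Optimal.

--- FIFO ---
  step 0: ref 3 -> FAULT, frames=[3,-] (faults so far: 1)
  step 1: ref 1 -> FAULT, frames=[3,1] (faults so far: 2)
  step 2: ref 1 -> HIT, frames=[3,1] (faults so far: 2)
  step 3: ref 1 -> HIT, frames=[3,1] (faults so far: 2)
  step 4: ref 1 -> HIT, frames=[3,1] (faults so far: 2)
  step 5: ref 3 -> HIT, frames=[3,1] (faults so far: 2)
  step 6: ref 1 -> HIT, frames=[3,1] (faults so far: 2)
  step 7: ref 3 -> HIT, frames=[3,1] (faults so far: 2)
  step 8: ref 2 -> FAULT, evict 3, frames=[2,1] (faults so far: 3)
  step 9: ref 2 -> HIT, frames=[2,1] (faults so far: 3)
  step 10: ref 2 -> HIT, frames=[2,1] (faults so far: 3)
  step 11: ref 2 -> HIT, frames=[2,1] (faults so far: 3)
  step 12: ref 1 -> HIT, frames=[2,1] (faults so far: 3)
  FIFO total faults: 3
--- LRU ---
  step 0: ref 3 -> FAULT, frames=[3,-] (faults so far: 1)
  step 1: ref 1 -> FAULT, frames=[3,1] (faults so far: 2)
  step 2: ref 1 -> HIT, frames=[3,1] (faults so far: 2)
  step 3: ref 1 -> HIT, frames=[3,1] (faults so far: 2)
  step 4: ref 1 -> HIT, frames=[3,1] (faults so far: 2)
  step 5: ref 3 -> HIT, frames=[3,1] (faults so far: 2)
  step 6: ref 1 -> HIT, frames=[3,1] (faults so far: 2)
  step 7: ref 3 -> HIT, frames=[3,1] (faults so far: 2)
  step 8: ref 2 -> FAULT, evict 1, frames=[3,2] (faults so far: 3)
  step 9: ref 2 -> HIT, frames=[3,2] (faults so far: 3)
  step 10: ref 2 -> HIT, frames=[3,2] (faults so far: 3)
  step 11: ref 2 -> HIT, frames=[3,2] (faults so far: 3)
  step 12: ref 1 -> FAULT, evict 3, frames=[1,2] (faults so far: 4)
  LRU total faults: 4
--- Optimal ---
  step 0: ref 3 -> FAULT, frames=[3,-] (faults so far: 1)
  step 1: ref 1 -> FAULT, frames=[3,1] (faults so far: 2)
  step 2: ref 1 -> HIT, frames=[3,1] (faults so far: 2)
  step 3: ref 1 -> HIT, frames=[3,1] (faults so far: 2)
  step 4: ref 1 -> HIT, frames=[3,1] (faults so far: 2)
  step 5: ref 3 -> HIT, frames=[3,1] (faults so far: 2)
  step 6: ref 1 -> HIT, frames=[3,1] (faults so far: 2)
  step 7: ref 3 -> HIT, frames=[3,1] (faults so far: 2)
  step 8: ref 2 -> FAULT, evict 3, frames=[2,1] (faults so far: 3)
  step 9: ref 2 -> HIT, frames=[2,1] (faults so far: 3)
  step 10: ref 2 -> HIT, frames=[2,1] (faults so far: 3)
  step 11: ref 2 -> HIT, frames=[2,1] (faults so far: 3)
  step 12: ref 1 -> HIT, frames=[2,1] (faults so far: 3)
  Optimal total faults: 3

Answer: 3 4 3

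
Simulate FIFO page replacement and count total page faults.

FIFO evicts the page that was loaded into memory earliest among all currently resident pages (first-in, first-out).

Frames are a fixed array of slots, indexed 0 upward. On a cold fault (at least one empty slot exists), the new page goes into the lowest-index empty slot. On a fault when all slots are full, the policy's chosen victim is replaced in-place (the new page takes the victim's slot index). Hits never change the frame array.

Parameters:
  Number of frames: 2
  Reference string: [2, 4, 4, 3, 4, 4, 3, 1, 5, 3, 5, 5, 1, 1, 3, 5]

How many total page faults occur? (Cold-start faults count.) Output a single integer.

Answer: 8

Derivation:
Step 0: ref 2 → FAULT, frames=[2,-]
Step 1: ref 4 → FAULT, frames=[2,4]
Step 2: ref 4 → HIT, frames=[2,4]
Step 3: ref 3 → FAULT (evict 2), frames=[3,4]
Step 4: ref 4 → HIT, frames=[3,4]
Step 5: ref 4 → HIT, frames=[3,4]
Step 6: ref 3 → HIT, frames=[3,4]
Step 7: ref 1 → FAULT (evict 4), frames=[3,1]
Step 8: ref 5 → FAULT (evict 3), frames=[5,1]
Step 9: ref 3 → FAULT (evict 1), frames=[5,3]
Step 10: ref 5 → HIT, frames=[5,3]
Step 11: ref 5 → HIT, frames=[5,3]
Step 12: ref 1 → FAULT (evict 5), frames=[1,3]
Step 13: ref 1 → HIT, frames=[1,3]
Step 14: ref 3 → HIT, frames=[1,3]
Step 15: ref 5 → FAULT (evict 3), frames=[1,5]
Total faults: 8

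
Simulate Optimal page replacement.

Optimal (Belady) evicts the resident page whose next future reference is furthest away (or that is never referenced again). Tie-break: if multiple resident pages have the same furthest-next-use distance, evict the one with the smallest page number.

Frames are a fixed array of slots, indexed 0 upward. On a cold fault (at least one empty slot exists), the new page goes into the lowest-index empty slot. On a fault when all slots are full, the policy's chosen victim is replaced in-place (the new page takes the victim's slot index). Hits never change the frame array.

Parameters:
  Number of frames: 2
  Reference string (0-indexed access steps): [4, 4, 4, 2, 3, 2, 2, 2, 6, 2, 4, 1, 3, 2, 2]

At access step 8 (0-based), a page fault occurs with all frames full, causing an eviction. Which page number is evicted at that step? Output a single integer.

Step 0: ref 4 -> FAULT, frames=[4,-]
Step 1: ref 4 -> HIT, frames=[4,-]
Step 2: ref 4 -> HIT, frames=[4,-]
Step 3: ref 2 -> FAULT, frames=[4,2]
Step 4: ref 3 -> FAULT, evict 4, frames=[3,2]
Step 5: ref 2 -> HIT, frames=[3,2]
Step 6: ref 2 -> HIT, frames=[3,2]
Step 7: ref 2 -> HIT, frames=[3,2]
Step 8: ref 6 -> FAULT, evict 3, frames=[6,2]
At step 8: evicted page 3

Answer: 3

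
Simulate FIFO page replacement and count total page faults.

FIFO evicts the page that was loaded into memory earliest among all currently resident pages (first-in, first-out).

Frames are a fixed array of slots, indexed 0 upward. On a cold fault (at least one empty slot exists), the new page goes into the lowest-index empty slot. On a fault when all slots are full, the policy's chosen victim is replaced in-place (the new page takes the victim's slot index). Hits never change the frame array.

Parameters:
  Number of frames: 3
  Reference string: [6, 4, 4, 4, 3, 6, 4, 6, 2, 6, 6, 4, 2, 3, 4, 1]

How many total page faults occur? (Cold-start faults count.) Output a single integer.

Answer: 8

Derivation:
Step 0: ref 6 → FAULT, frames=[6,-,-]
Step 1: ref 4 → FAULT, frames=[6,4,-]
Step 2: ref 4 → HIT, frames=[6,4,-]
Step 3: ref 4 → HIT, frames=[6,4,-]
Step 4: ref 3 → FAULT, frames=[6,4,3]
Step 5: ref 6 → HIT, frames=[6,4,3]
Step 6: ref 4 → HIT, frames=[6,4,3]
Step 7: ref 6 → HIT, frames=[6,4,3]
Step 8: ref 2 → FAULT (evict 6), frames=[2,4,3]
Step 9: ref 6 → FAULT (evict 4), frames=[2,6,3]
Step 10: ref 6 → HIT, frames=[2,6,3]
Step 11: ref 4 → FAULT (evict 3), frames=[2,6,4]
Step 12: ref 2 → HIT, frames=[2,6,4]
Step 13: ref 3 → FAULT (evict 2), frames=[3,6,4]
Step 14: ref 4 → HIT, frames=[3,6,4]
Step 15: ref 1 → FAULT (evict 6), frames=[3,1,4]
Total faults: 8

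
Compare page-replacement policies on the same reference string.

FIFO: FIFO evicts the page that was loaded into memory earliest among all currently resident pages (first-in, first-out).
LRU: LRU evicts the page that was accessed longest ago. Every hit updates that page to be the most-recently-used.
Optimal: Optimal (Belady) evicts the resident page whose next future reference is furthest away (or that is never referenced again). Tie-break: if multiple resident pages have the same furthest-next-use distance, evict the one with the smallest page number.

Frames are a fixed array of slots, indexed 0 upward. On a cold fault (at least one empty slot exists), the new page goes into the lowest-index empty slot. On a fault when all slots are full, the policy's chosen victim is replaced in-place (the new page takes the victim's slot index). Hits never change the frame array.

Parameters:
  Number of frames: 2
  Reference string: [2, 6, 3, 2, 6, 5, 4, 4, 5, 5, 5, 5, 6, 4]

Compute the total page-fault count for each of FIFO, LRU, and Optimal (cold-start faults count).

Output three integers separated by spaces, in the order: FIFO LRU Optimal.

Answer: 8 9 7

Derivation:
--- FIFO ---
  step 0: ref 2 -> FAULT, frames=[2,-] (faults so far: 1)
  step 1: ref 6 -> FAULT, frames=[2,6] (faults so far: 2)
  step 2: ref 3 -> FAULT, evict 2, frames=[3,6] (faults so far: 3)
  step 3: ref 2 -> FAULT, evict 6, frames=[3,2] (faults so far: 4)
  step 4: ref 6 -> FAULT, evict 3, frames=[6,2] (faults so far: 5)
  step 5: ref 5 -> FAULT, evict 2, frames=[6,5] (faults so far: 6)
  step 6: ref 4 -> FAULT, evict 6, frames=[4,5] (faults so far: 7)
  step 7: ref 4 -> HIT, frames=[4,5] (faults so far: 7)
  step 8: ref 5 -> HIT, frames=[4,5] (faults so far: 7)
  step 9: ref 5 -> HIT, frames=[4,5] (faults so far: 7)
  step 10: ref 5 -> HIT, frames=[4,5] (faults so far: 7)
  step 11: ref 5 -> HIT, frames=[4,5] (faults so far: 7)
  step 12: ref 6 -> FAULT, evict 5, frames=[4,6] (faults so far: 8)
  step 13: ref 4 -> HIT, frames=[4,6] (faults so far: 8)
  FIFO total faults: 8
--- LRU ---
  step 0: ref 2 -> FAULT, frames=[2,-] (faults so far: 1)
  step 1: ref 6 -> FAULT, frames=[2,6] (faults so far: 2)
  step 2: ref 3 -> FAULT, evict 2, frames=[3,6] (faults so far: 3)
  step 3: ref 2 -> FAULT, evict 6, frames=[3,2] (faults so far: 4)
  step 4: ref 6 -> FAULT, evict 3, frames=[6,2] (faults so far: 5)
  step 5: ref 5 -> FAULT, evict 2, frames=[6,5] (faults so far: 6)
  step 6: ref 4 -> FAULT, evict 6, frames=[4,5] (faults so far: 7)
  step 7: ref 4 -> HIT, frames=[4,5] (faults so far: 7)
  step 8: ref 5 -> HIT, frames=[4,5] (faults so far: 7)
  step 9: ref 5 -> HIT, frames=[4,5] (faults so far: 7)
  step 10: ref 5 -> HIT, frames=[4,5] (faults so far: 7)
  step 11: ref 5 -> HIT, frames=[4,5] (faults so far: 7)
  step 12: ref 6 -> FAULT, evict 4, frames=[6,5] (faults so far: 8)
  step 13: ref 4 -> FAULT, evict 5, frames=[6,4] (faults so far: 9)
  LRU total faults: 9
--- Optimal ---
  step 0: ref 2 -> FAULT, frames=[2,-] (faults so far: 1)
  step 1: ref 6 -> FAULT, frames=[2,6] (faults so far: 2)
  step 2: ref 3 -> FAULT, evict 6, frames=[2,3] (faults so far: 3)
  step 3: ref 2 -> HIT, frames=[2,3] (faults so far: 3)
  step 4: ref 6 -> FAULT, evict 2, frames=[6,3] (faults so far: 4)
  step 5: ref 5 -> FAULT, evict 3, frames=[6,5] (faults so far: 5)
  step 6: ref 4 -> FAULT, evict 6, frames=[4,5] (faults so far: 6)
  step 7: ref 4 -> HIT, frames=[4,5] (faults so far: 6)
  step 8: ref 5 -> HIT, frames=[4,5] (faults so far: 6)
  step 9: ref 5 -> HIT, frames=[4,5] (faults so far: 6)
  step 10: ref 5 -> HIT, frames=[4,5] (faults so far: 6)
  step 11: ref 5 -> HIT, frames=[4,5] (faults so far: 6)
  step 12: ref 6 -> FAULT, evict 5, frames=[4,6] (faults so far: 7)
  step 13: ref 4 -> HIT, frames=[4,6] (faults so far: 7)
  Optimal total faults: 7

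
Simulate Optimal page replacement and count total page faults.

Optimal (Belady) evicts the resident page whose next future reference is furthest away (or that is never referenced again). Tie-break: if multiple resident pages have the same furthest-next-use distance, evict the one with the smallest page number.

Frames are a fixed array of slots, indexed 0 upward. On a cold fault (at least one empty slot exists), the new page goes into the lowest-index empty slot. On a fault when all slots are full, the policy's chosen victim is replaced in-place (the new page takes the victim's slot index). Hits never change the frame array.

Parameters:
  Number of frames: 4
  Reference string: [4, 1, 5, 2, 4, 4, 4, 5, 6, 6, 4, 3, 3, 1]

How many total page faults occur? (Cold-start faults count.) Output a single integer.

Step 0: ref 4 → FAULT, frames=[4,-,-,-]
Step 1: ref 1 → FAULT, frames=[4,1,-,-]
Step 2: ref 5 → FAULT, frames=[4,1,5,-]
Step 3: ref 2 → FAULT, frames=[4,1,5,2]
Step 4: ref 4 → HIT, frames=[4,1,5,2]
Step 5: ref 4 → HIT, frames=[4,1,5,2]
Step 6: ref 4 → HIT, frames=[4,1,5,2]
Step 7: ref 5 → HIT, frames=[4,1,5,2]
Step 8: ref 6 → FAULT (evict 2), frames=[4,1,5,6]
Step 9: ref 6 → HIT, frames=[4,1,5,6]
Step 10: ref 4 → HIT, frames=[4,1,5,6]
Step 11: ref 3 → FAULT (evict 4), frames=[3,1,5,6]
Step 12: ref 3 → HIT, frames=[3,1,5,6]
Step 13: ref 1 → HIT, frames=[3,1,5,6]
Total faults: 6

Answer: 6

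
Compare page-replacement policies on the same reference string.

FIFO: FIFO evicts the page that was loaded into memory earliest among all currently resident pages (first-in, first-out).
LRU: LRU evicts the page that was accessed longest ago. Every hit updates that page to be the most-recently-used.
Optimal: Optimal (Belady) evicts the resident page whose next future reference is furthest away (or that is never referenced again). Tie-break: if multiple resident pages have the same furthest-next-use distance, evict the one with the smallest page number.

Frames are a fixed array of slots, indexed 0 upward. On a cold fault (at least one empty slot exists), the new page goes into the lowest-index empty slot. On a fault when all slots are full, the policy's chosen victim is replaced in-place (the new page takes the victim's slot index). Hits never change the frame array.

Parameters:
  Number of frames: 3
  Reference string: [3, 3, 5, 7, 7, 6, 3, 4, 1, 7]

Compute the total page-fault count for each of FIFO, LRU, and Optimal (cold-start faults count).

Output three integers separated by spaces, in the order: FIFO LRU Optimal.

Answer: 8 8 6

Derivation:
--- FIFO ---
  step 0: ref 3 -> FAULT, frames=[3,-,-] (faults so far: 1)
  step 1: ref 3 -> HIT, frames=[3,-,-] (faults so far: 1)
  step 2: ref 5 -> FAULT, frames=[3,5,-] (faults so far: 2)
  step 3: ref 7 -> FAULT, frames=[3,5,7] (faults so far: 3)
  step 4: ref 7 -> HIT, frames=[3,5,7] (faults so far: 3)
  step 5: ref 6 -> FAULT, evict 3, frames=[6,5,7] (faults so far: 4)
  step 6: ref 3 -> FAULT, evict 5, frames=[6,3,7] (faults so far: 5)
  step 7: ref 4 -> FAULT, evict 7, frames=[6,3,4] (faults so far: 6)
  step 8: ref 1 -> FAULT, evict 6, frames=[1,3,4] (faults so far: 7)
  step 9: ref 7 -> FAULT, evict 3, frames=[1,7,4] (faults so far: 8)
  FIFO total faults: 8
--- LRU ---
  step 0: ref 3 -> FAULT, frames=[3,-,-] (faults so far: 1)
  step 1: ref 3 -> HIT, frames=[3,-,-] (faults so far: 1)
  step 2: ref 5 -> FAULT, frames=[3,5,-] (faults so far: 2)
  step 3: ref 7 -> FAULT, frames=[3,5,7] (faults so far: 3)
  step 4: ref 7 -> HIT, frames=[3,5,7] (faults so far: 3)
  step 5: ref 6 -> FAULT, evict 3, frames=[6,5,7] (faults so far: 4)
  step 6: ref 3 -> FAULT, evict 5, frames=[6,3,7] (faults so far: 5)
  step 7: ref 4 -> FAULT, evict 7, frames=[6,3,4] (faults so far: 6)
  step 8: ref 1 -> FAULT, evict 6, frames=[1,3,4] (faults so far: 7)
  step 9: ref 7 -> FAULT, evict 3, frames=[1,7,4] (faults so far: 8)
  LRU total faults: 8
--- Optimal ---
  step 0: ref 3 -> FAULT, frames=[3,-,-] (faults so far: 1)
  step 1: ref 3 -> HIT, frames=[3,-,-] (faults so far: 1)
  step 2: ref 5 -> FAULT, frames=[3,5,-] (faults so far: 2)
  step 3: ref 7 -> FAULT, frames=[3,5,7] (faults so far: 3)
  step 4: ref 7 -> HIT, frames=[3,5,7] (faults so far: 3)
  step 5: ref 6 -> FAULT, evict 5, frames=[3,6,7] (faults so far: 4)
  step 6: ref 3 -> HIT, frames=[3,6,7] (faults so far: 4)
  step 7: ref 4 -> FAULT, evict 3, frames=[4,6,7] (faults so far: 5)
  step 8: ref 1 -> FAULT, evict 4, frames=[1,6,7] (faults so far: 6)
  step 9: ref 7 -> HIT, frames=[1,6,7] (faults so far: 6)
  Optimal total faults: 6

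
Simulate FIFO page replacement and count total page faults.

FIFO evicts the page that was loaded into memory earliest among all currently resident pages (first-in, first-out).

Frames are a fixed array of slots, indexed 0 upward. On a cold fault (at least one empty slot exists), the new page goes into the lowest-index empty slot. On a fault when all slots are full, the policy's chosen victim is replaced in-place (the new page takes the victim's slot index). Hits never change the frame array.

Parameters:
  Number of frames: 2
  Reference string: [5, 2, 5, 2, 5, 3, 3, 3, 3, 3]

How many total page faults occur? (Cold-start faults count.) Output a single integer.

Step 0: ref 5 → FAULT, frames=[5,-]
Step 1: ref 2 → FAULT, frames=[5,2]
Step 2: ref 5 → HIT, frames=[5,2]
Step 3: ref 2 → HIT, frames=[5,2]
Step 4: ref 5 → HIT, frames=[5,2]
Step 5: ref 3 → FAULT (evict 5), frames=[3,2]
Step 6: ref 3 → HIT, frames=[3,2]
Step 7: ref 3 → HIT, frames=[3,2]
Step 8: ref 3 → HIT, frames=[3,2]
Step 9: ref 3 → HIT, frames=[3,2]
Total faults: 3

Answer: 3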